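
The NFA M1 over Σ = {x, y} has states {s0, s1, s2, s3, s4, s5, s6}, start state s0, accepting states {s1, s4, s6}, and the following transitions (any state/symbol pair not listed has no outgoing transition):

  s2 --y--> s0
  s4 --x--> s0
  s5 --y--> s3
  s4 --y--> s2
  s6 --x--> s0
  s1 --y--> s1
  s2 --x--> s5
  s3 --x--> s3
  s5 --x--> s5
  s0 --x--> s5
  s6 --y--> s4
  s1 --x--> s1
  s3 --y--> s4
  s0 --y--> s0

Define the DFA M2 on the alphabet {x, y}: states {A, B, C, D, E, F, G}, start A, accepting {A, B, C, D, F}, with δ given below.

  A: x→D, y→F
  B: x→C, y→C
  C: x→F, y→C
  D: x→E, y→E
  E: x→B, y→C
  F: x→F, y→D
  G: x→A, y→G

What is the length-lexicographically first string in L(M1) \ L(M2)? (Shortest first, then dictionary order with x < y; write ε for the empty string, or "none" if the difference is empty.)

The string yxyy is accepted by M1 but not by M2.
No shorter string lies in the difference, and yxyy is the lexicographically first length-4 string in L(M1) \ L(M2).

yxyy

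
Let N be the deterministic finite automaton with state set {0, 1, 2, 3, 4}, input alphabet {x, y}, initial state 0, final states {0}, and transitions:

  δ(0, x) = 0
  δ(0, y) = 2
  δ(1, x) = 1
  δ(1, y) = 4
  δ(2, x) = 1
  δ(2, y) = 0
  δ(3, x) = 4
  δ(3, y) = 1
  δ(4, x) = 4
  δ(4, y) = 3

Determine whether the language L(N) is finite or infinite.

State 0 is reachable from the start and can reach an accepting state, and it lies on the cycle 0 → 0.
Traversing that cycle any number of times yields accepted strings of unbounded length, so the language is infinite.

infinite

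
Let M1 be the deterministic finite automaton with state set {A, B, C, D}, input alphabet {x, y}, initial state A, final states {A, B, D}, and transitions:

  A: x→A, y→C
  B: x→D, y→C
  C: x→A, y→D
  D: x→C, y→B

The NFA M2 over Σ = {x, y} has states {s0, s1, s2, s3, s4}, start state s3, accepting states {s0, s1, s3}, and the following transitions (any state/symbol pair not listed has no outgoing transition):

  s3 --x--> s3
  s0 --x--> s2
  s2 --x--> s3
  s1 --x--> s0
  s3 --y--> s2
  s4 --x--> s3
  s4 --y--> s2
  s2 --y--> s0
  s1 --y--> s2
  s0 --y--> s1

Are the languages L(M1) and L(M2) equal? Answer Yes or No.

Exploring the product automaton M1 × M2 from the start pair (A, s3), following both machines on each input symbol, reaches 4 state pairs: (A, s3), (C, s2), (D, s0), (B, s1).
M1 accepts in {A, B, D} and M2 accepts in {s0, s1, s3}. In every reachable pair the two components are either both accepting — (A, s3), (D, s0), (B, s1) — or both non-accepting, so no string is accepted by exactly one of the machines: L(M1) \ L(M2) and L(M2) \ L(M1) are both empty.
Hence every string is accepted by M1 iff it is accepted by M2, and the two languages coincide.

Yes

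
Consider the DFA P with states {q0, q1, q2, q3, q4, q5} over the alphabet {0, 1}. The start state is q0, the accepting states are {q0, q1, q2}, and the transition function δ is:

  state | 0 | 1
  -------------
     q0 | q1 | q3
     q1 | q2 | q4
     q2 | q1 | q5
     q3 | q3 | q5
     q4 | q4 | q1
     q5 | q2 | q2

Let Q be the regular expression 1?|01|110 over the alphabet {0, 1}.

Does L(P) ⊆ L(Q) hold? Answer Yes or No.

The string 0 is in L(P) but not in L(Q).
So L(P) ⊄ L(Q).

No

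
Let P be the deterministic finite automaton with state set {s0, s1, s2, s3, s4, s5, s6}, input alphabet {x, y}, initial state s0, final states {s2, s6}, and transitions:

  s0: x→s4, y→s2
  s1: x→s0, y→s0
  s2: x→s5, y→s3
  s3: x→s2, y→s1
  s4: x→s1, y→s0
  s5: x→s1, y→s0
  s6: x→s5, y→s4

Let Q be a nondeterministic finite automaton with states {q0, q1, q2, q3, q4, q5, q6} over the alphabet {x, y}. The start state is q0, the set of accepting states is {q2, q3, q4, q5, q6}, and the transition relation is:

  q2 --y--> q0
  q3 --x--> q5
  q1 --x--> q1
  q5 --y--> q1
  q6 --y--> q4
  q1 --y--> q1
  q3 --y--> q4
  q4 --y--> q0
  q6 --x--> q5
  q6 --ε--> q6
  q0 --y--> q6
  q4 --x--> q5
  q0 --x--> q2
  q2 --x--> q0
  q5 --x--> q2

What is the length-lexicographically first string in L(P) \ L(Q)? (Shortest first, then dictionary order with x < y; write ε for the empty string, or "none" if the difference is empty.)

xxxy

The string xxxy is accepted by P but not by Q.
No shorter string lies in the difference, and xxxy is the lexicographically first length-4 string in L(P) \ L(Q).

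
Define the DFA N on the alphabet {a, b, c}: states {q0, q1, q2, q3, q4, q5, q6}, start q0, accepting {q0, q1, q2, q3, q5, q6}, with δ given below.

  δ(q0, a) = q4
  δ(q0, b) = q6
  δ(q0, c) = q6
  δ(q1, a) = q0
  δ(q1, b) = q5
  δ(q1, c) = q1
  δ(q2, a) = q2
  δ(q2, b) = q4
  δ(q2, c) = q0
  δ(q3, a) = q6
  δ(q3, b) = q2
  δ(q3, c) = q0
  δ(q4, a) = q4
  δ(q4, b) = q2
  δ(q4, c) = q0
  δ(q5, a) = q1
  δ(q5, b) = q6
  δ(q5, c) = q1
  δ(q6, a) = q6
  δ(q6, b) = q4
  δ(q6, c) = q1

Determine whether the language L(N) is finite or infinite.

State q0 is reachable from the start and can reach an accepting state, and it lies on the cycle q0 → q4 → q0.
Traversing that cycle any number of times yields accepted strings of unbounded length, so the language is infinite.

infinite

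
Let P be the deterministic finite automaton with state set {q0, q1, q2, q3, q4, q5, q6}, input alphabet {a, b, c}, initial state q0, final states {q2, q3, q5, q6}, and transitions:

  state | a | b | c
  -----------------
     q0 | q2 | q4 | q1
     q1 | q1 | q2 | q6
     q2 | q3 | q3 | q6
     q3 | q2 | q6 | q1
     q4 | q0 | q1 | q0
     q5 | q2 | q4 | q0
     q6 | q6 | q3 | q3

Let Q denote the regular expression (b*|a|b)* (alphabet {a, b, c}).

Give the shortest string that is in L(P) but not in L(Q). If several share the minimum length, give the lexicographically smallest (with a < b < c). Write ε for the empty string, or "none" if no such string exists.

ac

The string ac is accepted by P but not by Q.
No shorter string lies in the difference, and ac is the lexicographically first length-2 string in L(P) \ L(Q).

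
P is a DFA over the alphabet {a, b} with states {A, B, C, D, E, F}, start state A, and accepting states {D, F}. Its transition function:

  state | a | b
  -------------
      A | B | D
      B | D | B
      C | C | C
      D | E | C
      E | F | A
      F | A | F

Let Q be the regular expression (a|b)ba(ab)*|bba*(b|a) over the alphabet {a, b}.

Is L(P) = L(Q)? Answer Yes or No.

No

The string b is accepted by P but rejected by Q.
So L(P) ≠ L(Q).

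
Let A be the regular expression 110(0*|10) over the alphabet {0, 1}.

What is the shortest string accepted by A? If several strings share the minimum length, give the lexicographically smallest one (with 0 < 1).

By inspection of the expression, no string of length less than 3 matches, and 110 is the lexicographically first match of length 3.

110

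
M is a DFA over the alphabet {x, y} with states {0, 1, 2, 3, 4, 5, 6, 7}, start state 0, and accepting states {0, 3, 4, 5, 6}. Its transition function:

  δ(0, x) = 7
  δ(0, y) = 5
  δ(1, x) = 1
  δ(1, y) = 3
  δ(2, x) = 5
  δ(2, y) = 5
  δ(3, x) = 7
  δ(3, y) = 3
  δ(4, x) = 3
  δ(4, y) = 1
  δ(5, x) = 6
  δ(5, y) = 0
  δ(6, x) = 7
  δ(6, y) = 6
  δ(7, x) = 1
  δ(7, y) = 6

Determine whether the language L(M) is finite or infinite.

infinite

State 0 is reachable from the start and can reach an accepting state, and it lies on the cycle 0 → 5 → 0.
Traversing that cycle any number of times yields accepted strings of unbounded length, so the language is infinite.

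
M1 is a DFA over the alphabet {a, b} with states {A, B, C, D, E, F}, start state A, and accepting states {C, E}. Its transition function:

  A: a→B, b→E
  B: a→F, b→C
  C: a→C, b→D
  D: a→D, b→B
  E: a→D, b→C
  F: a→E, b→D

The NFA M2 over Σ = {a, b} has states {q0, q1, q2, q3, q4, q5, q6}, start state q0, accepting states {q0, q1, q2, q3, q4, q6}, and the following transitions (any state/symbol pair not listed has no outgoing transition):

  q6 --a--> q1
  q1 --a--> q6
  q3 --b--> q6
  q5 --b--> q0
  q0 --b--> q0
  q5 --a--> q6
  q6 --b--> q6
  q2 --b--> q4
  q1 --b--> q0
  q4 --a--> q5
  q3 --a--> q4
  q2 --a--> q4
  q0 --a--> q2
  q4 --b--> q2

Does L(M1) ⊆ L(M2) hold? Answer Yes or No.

No

The string aaa is in L(M1) but not in L(M2).
So L(M1) ⊄ L(M2).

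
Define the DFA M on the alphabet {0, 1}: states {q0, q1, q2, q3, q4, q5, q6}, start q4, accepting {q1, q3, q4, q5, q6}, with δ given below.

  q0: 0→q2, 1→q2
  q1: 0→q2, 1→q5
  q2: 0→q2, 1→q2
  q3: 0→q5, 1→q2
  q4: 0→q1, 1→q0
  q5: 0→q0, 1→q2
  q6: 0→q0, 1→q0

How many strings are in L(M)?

The useful subgraph on states {q1, q4, q5} is acyclic, so L(M) is finite; the longest accepting path visits 3 useful states, giving maximum string length 2.
Counting accepting paths from q4 by length: 1 of length 0, 1 of length 1, 1 of length 2. Total 3.

3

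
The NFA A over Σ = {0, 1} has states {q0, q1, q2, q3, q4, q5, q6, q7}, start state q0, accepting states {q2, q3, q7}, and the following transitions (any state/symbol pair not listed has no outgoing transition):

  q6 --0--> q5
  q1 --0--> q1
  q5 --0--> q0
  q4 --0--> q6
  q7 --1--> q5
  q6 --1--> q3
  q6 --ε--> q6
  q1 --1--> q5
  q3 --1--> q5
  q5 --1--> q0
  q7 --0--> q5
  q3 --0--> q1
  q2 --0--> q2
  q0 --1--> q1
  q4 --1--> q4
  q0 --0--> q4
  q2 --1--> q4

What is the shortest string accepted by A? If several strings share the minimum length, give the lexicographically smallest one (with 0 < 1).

001

A breadth-first search from q0 reaches an accepting state first via the path q0 → q4 → q6 → q3 on input 001.
No string of length < 3 is accepted (BFS exhausts all shorter strings without reaching an accepting state), and 001 is the lexicographically least accepting string of length 3.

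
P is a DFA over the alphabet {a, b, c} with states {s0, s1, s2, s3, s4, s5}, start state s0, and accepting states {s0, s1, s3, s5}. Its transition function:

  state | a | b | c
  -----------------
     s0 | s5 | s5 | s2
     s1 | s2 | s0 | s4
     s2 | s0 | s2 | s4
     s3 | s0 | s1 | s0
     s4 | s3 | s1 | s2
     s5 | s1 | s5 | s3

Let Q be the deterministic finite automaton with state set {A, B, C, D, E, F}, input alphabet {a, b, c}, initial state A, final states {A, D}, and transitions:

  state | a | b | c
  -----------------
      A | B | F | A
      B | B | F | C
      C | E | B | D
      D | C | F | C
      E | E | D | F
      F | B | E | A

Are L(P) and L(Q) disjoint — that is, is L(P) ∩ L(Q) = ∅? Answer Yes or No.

No

The empty string ε is accepted by both P and Q.
Hence L(P) ∩ L(Q) ≠ ∅.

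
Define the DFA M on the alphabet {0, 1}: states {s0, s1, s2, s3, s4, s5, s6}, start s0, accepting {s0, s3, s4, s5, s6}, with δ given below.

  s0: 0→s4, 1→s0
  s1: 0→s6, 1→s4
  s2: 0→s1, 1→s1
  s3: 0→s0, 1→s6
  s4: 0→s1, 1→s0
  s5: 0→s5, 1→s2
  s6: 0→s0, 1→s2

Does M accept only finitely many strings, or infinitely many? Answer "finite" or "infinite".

infinite

State s0 is reachable from the start and can reach an accepting state, and it lies on the cycle s0 → s0.
Traversing that cycle any number of times yields accepted strings of unbounded length, so the language is infinite.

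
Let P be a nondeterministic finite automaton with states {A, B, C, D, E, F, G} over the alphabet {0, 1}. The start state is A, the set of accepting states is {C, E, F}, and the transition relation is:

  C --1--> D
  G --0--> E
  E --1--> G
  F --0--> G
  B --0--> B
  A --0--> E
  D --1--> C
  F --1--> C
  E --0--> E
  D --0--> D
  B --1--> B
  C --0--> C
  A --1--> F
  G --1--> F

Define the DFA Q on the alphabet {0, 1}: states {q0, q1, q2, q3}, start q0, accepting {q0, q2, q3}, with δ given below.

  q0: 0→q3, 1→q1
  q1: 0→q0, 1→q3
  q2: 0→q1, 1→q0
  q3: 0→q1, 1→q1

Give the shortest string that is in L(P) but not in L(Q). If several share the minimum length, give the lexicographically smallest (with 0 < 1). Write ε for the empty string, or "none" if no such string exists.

1

The string 1 is accepted by P but not by Q.
No shorter string lies in the difference, and 1 is the lexicographically first length-1 string in L(P) \ L(Q).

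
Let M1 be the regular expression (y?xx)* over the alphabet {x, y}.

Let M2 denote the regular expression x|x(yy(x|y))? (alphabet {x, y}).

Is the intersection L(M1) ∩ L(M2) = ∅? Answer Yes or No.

Yes

Converting the expression M1 to a DFA (subset construction, then merging equivalent states) gives the minimal DFA with states {r0, r1, r2, r3}, start state r0, accepting states {r0} and transitions r0: x→r1, y→r2; r1: x→r0, y→r3; r2: x→r1, y→r3; r3: x→r3, y→r3.
Converting the expression M2 to a DFA (subset construction, then merging equivalent states) gives the minimal DFA with states {t0, t1, t2, t3, t4, t5}, start state t0, accepting states {t1, t5} and transitions t0: x→t1, y→t2; t1: x→t2, y→t3; t2: x→t2, y→t2; t3: x→t2, y→t4; t4: x→t5, y→t5; t5: x→t2, y→t2.
Exploring the product automaton M1 × M2 from the start pair (r0, t0), following both machines on each input symbol, reaches 9 state pairs: (r0, t0), (r1, t1), (r2, t2), (r0, t2), (r3, t3), (r1, t2), (r3, t2), (r3, t4), (r3, t5).
M1 accepts in {r0} and M2 accepts in {t1, t5}; no reachable pair has both components accepting, so no string drives both machines to acceptance simultaneously and L(M1) ∩ L(M2) = ∅.
So no string is accepted by both, and the intersection is empty.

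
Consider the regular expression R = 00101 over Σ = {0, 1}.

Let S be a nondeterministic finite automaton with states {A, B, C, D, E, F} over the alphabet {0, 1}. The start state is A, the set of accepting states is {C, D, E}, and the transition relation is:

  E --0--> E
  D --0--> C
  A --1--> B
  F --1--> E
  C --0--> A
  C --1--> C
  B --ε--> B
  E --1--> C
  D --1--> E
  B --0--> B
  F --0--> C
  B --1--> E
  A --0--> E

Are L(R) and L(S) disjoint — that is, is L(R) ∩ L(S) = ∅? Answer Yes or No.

Converting the expression R to a DFA (subset construction, then merging equivalent states) gives the minimal DFA with states {r0, r1, r2, r3, r4, r5, r6}, start state r0, accepting states {r6} and transitions r0: 0→r1, 1→r2; r1: 0→r3, 1→r2; r2: 0→r2, 1→r2; r3: 0→r2, 1→r4; r4: 0→r5, 1→r2; r5: 0→r2, 1→r6; r6: 0→r2, 1→r2.
Exploring the product automaton R × S from the start pair (r0, A), following both machines on each input symbol, reaches 10 state pairs: (r0, A), (r1, E), (r2, B), (r3, E), (r2, C), (r2, E), (r4, C), (r2, A), (r5, A), (r6, B).
R accepts in {r6} and S accepts in {C, D, E}; no reachable pair has both components accepting, so no string drives both machines to acceptance simultaneously and L(R) ∩ L(S) = ∅.
So no string is accepted by both, and the intersection is empty.

Yes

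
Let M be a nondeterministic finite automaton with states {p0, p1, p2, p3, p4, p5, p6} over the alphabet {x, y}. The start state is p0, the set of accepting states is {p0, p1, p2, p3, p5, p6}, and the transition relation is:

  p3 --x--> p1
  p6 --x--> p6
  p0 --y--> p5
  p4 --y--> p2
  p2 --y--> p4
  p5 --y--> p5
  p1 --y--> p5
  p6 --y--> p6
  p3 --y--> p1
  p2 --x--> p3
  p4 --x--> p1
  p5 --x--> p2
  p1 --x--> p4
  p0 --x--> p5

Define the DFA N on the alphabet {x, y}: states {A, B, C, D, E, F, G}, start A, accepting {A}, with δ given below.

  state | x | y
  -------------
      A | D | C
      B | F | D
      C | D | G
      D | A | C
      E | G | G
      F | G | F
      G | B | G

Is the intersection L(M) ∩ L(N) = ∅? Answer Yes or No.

No

The empty string ε is accepted by both M and N.
Hence L(M) ∩ L(N) ≠ ∅.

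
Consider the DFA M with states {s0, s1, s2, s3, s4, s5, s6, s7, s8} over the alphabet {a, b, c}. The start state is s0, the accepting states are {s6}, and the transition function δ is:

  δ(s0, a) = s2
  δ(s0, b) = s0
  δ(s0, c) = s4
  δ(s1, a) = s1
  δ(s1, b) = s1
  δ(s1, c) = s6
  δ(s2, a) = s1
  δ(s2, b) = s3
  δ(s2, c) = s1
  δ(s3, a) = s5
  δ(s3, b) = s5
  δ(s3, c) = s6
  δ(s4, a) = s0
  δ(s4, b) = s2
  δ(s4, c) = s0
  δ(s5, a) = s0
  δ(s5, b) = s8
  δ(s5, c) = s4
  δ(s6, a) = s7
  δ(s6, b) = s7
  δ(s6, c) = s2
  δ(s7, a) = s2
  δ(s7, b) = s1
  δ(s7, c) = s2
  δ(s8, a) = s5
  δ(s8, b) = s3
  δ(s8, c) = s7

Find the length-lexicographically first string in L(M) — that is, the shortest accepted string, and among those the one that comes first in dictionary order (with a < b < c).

A breadth-first search from s0 reaches an accepting state first via the path s0 → s2 → s1 → s6 on input aac.
No string of length < 3 is accepted (BFS exhausts all shorter strings without reaching an accepting state), and aac is the lexicographically least accepting string of length 3.

aac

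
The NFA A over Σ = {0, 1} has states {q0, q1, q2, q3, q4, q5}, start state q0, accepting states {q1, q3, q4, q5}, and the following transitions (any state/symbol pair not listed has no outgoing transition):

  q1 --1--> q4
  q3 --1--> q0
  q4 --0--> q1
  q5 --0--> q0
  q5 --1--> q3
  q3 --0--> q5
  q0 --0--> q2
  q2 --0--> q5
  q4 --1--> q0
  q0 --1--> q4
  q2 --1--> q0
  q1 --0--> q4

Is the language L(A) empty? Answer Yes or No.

No

The string 1 is accepted: the run q0 → q4 ends in the accepting state q4.
Since at least one string is accepted, L(A) is not empty.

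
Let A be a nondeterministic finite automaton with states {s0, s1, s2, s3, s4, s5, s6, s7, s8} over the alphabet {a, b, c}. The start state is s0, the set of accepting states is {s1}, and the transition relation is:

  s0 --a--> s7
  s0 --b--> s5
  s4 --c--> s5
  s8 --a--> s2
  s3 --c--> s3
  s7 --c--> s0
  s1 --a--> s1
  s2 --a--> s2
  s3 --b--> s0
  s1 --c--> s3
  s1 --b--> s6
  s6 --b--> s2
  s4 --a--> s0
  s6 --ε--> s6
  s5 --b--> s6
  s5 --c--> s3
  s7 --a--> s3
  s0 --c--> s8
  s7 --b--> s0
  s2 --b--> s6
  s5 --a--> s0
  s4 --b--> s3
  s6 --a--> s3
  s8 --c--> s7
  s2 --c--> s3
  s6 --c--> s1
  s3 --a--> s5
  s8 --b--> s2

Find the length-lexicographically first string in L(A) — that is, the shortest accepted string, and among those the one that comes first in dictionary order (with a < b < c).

A breadth-first search from s0 reaches an accepting state first via the path s0 → s5 → s6 → s1 on input bbc.
No string of length < 3 is accepted (BFS exhausts all shorter strings without reaching an accepting state), and bbc is the lexicographically least accepting string of length 3.

bbc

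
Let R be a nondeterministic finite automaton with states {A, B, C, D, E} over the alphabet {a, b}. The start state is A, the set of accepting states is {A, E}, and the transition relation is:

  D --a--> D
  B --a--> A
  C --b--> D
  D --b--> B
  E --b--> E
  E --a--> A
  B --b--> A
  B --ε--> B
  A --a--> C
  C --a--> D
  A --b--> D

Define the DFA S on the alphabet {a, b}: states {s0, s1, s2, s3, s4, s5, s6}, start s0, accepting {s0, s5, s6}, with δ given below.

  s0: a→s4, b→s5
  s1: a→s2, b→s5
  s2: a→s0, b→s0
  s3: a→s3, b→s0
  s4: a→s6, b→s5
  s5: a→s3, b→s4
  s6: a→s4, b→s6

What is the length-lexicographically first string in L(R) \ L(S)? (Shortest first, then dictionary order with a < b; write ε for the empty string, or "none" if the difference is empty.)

aaba

The string aaba is accepted by R but not by S.
No shorter string lies in the difference, and aaba is the lexicographically first length-4 string in L(R) \ L(S).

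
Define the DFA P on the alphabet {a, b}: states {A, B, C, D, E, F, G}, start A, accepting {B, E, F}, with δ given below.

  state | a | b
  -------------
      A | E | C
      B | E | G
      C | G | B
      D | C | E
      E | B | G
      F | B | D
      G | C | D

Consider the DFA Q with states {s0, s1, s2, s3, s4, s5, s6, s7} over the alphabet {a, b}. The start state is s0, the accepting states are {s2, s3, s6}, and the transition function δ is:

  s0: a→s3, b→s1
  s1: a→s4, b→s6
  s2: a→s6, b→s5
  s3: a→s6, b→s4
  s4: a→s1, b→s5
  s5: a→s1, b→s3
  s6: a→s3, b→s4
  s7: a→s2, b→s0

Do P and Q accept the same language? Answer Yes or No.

Exploring the product automaton P × Q from the start pair (A, s0), following both machines on each input symbol, reaches 6 state pairs: (A, s0), (E, s3), (C, s1), (B, s6), (G, s4), (D, s5).
P accepts in {B, E, F} and Q accepts in {s2, s3, s6}. In every reachable pair the two components are either both accepting — (E, s3), (B, s6) — or both non-accepting, so no string is accepted by exactly one of the machines: L(P) \ L(Q) and L(Q) \ L(P) are both empty.
Hence every string is accepted by P iff it is accepted by Q, and the two languages coincide.

Yes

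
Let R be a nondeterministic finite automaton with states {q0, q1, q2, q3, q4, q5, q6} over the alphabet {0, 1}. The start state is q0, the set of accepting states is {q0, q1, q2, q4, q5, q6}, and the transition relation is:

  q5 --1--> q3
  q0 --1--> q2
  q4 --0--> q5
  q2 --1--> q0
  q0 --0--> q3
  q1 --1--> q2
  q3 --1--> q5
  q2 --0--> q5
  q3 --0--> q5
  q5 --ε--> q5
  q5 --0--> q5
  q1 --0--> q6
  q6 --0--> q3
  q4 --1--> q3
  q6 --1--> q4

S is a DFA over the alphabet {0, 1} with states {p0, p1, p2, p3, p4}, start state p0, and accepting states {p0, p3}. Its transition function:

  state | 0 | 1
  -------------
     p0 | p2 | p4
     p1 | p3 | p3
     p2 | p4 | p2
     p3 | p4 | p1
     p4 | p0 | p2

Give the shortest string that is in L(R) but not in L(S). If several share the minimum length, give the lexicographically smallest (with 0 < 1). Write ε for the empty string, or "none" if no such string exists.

1

The string 1 is accepted by R but not by S.
No shorter string lies in the difference, and 1 is the lexicographically first length-1 string in L(R) \ L(S).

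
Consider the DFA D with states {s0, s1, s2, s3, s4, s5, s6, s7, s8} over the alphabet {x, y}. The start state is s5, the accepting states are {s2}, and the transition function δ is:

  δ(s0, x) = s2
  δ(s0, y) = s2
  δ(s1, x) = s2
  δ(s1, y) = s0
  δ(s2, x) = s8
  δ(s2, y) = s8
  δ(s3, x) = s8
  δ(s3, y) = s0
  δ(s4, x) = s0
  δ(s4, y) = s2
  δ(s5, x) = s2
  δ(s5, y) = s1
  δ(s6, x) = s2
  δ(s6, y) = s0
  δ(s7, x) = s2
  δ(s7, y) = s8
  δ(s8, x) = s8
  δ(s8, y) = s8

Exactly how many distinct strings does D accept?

4

The useful subgraph on states {s0, s1, s2, s5} is acyclic, so L(D) is finite; the longest accepting path visits 4 useful states, giving maximum string length 3.
Counting accepting paths from s5 by length: 1 of length 1, 1 of length 2, 2 of length 3. Total 4.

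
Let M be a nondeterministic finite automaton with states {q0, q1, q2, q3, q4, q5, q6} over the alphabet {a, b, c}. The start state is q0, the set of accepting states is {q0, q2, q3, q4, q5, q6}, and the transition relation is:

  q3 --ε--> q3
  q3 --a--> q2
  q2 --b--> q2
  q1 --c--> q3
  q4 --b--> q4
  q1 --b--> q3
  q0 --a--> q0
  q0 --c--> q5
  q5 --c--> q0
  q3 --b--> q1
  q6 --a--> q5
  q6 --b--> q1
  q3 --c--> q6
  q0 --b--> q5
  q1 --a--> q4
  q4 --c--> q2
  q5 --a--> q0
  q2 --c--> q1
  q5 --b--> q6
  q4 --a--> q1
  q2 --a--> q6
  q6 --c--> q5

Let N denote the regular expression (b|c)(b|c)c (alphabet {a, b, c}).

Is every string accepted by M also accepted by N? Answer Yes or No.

No

The empty string ε is in L(M) but not in L(N).
So L(M) ⊄ L(N).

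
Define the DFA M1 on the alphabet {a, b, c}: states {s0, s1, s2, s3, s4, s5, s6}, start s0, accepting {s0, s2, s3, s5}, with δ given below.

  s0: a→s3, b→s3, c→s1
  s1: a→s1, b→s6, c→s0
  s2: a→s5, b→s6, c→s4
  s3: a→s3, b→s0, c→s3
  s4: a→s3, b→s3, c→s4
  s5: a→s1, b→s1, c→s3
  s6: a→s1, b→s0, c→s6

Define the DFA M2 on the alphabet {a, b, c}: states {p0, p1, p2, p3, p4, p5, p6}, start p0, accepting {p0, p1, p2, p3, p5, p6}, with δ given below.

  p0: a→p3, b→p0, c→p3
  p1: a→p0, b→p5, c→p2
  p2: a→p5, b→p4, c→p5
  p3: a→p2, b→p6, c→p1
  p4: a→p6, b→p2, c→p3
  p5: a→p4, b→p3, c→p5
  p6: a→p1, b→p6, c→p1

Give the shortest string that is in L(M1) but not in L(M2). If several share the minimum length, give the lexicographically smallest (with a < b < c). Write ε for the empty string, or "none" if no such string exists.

The string aab is accepted by M1 but not by M2.
No shorter string lies in the difference, and aab is the lexicographically first length-3 string in L(M1) \ L(M2).

aab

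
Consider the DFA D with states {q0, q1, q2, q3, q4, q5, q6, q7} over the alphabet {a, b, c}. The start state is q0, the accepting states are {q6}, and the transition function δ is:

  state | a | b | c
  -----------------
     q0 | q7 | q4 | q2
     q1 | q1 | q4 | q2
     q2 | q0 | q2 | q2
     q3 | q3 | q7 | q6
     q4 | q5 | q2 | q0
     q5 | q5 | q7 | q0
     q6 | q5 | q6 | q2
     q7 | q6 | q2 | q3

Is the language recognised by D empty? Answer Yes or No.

No

The string aa is accepted: the run q0 → q7 → q6 ends in the accepting state q6.
Since at least one string is accepted, L(D) is not empty.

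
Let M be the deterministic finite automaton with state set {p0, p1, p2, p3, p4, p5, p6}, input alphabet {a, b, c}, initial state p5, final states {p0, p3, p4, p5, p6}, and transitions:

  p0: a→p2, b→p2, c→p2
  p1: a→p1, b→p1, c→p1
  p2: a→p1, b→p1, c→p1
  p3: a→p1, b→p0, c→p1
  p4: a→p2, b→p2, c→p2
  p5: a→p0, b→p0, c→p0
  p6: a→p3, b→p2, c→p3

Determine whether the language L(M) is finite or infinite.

The useful states (reachable from p5 and able to reach an accepting state) are {p0, p5}.
Restricted to these states the transition graph has no cycle, so every accepting path has bounded length and L is finite.

finite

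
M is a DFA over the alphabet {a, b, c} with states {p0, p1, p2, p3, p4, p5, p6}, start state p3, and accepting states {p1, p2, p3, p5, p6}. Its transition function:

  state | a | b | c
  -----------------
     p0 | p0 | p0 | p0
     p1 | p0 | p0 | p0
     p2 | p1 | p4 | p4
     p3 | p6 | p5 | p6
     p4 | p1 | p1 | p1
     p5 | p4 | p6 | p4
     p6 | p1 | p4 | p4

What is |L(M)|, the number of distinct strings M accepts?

32

The useful subgraph on states {p1, p3, p4, p5, p6} is acyclic, so L(M) is finite; the longest accepting path visits 5 useful states, giving maximum string length 4.
Counting accepting paths from p3 by length: 1 of length 0, 3 of length 1, 3 of length 2, 19 of length 3, 6 of length 4. Total 32.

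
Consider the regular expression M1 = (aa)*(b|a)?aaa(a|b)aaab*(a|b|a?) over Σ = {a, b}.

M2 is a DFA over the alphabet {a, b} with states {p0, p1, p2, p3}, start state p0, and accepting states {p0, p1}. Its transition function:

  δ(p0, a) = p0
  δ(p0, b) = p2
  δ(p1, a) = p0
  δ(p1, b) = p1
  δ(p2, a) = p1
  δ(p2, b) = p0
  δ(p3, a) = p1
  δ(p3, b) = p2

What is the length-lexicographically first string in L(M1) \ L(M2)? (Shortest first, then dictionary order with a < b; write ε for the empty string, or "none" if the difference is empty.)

The string aaaaaaab is accepted by M1 but not by M2.
No shorter string lies in the difference, and aaaaaaab is the lexicographically first length-8 string in L(M1) \ L(M2).

aaaaaaab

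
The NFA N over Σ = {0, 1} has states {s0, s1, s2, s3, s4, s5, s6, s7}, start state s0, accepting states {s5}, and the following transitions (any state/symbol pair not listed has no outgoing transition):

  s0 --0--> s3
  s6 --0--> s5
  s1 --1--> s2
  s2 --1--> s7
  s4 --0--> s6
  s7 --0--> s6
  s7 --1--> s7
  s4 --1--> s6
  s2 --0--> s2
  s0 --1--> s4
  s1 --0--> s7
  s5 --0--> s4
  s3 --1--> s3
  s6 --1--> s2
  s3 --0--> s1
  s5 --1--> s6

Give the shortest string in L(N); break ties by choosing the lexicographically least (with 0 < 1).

A breadth-first search from s0 reaches an accepting state first via the path s0 → s4 → s6 → s5 on input 100.
No string of length < 3 is accepted (BFS exhausts all shorter strings without reaching an accepting state), and 100 is the lexicographically least accepting string of length 3.

100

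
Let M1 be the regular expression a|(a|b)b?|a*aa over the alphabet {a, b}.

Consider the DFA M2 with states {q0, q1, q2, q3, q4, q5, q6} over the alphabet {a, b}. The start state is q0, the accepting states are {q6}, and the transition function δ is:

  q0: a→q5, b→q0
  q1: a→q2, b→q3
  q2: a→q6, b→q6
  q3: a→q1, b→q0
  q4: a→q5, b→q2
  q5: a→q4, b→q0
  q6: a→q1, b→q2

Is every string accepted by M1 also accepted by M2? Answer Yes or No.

No

The string a is in L(M1) but not in L(M2).
So L(M1) ⊄ L(M2).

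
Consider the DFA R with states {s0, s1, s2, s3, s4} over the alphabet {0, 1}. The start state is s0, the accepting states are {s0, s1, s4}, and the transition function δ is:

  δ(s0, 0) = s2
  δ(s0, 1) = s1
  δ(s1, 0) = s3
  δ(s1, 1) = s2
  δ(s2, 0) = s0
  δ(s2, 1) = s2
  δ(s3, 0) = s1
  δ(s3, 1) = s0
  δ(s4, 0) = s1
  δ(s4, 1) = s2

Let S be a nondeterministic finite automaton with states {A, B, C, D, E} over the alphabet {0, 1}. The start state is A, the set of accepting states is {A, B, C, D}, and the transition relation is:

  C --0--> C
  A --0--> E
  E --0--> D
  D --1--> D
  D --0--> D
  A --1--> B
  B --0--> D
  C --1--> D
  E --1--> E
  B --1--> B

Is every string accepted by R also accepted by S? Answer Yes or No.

Exploring the product automaton R × S from the start pair (s0, A), following both machines on each input symbol, reaches 8 state pairs: (s0, A), (s2, E), (s1, B), (s0, D), (s3, D), (s2, B), (s2, D), (s1, D).
R accepts in {s0, s1, s4} and S accepts in {A, B, C, D}. The reachable pairs whose R-component is accepting are (s0, A), (s1, B), (s0, D), (s1, D); in each of them the S-component is accepting too, so the product for L(R) \ L(S) (R-component accepting, S-component rejecting) has no reachable accepting pair and the difference is empty.
Hence every string in L(R) is also in L(S).

Yes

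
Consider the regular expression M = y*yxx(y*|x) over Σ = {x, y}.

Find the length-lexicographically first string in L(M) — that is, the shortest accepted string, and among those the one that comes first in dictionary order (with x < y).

By inspection of the expression, no string of length less than 3 matches, and yxx is the lexicographically first match of length 3.

yxx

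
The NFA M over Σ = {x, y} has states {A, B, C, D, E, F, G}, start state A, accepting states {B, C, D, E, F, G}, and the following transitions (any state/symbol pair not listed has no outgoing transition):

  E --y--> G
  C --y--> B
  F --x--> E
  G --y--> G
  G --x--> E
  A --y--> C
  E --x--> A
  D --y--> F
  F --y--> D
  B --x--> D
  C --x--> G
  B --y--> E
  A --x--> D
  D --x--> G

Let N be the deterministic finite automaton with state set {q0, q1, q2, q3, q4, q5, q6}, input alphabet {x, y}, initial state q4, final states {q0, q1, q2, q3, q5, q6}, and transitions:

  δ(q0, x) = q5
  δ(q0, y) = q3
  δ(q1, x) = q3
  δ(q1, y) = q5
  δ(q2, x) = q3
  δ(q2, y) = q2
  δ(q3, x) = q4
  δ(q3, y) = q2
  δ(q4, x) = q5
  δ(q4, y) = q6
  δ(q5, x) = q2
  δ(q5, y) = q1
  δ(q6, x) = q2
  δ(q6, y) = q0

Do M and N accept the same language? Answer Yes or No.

Yes

Exploring the product automaton M × N from the start pair (A, q4), following both machines on each input symbol, reaches 7 state pairs: (A, q4), (D, q5), (C, q6), (G, q2), (F, q1), (B, q0), (E, q3).
M accepts in {B, C, D, E, F, G} and N accepts in {q0, q1, q2, q3, q5, q6}. In every reachable pair the two components are either both accepting — (D, q5), (C, q6), (G, q2), (F, q1), (B, q0), (E, q3) — or both non-accepting, so no string is accepted by exactly one of the machines: L(M) \ L(N) and L(N) \ L(M) are both empty.
Hence every string is accepted by M iff it is accepted by N, and the two languages coincide.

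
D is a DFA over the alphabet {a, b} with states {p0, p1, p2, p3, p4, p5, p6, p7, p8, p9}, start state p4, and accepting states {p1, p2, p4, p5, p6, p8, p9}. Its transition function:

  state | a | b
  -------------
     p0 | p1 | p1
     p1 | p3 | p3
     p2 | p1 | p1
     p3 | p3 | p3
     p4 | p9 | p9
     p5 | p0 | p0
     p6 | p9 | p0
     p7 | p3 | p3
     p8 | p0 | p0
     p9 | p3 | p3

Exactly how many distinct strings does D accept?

3

The useful subgraph on states {p4, p9} is acyclic, so L(D) is finite; the longest accepting path visits 2 useful states, giving maximum string length 1.
Counting accepting paths from p4 by length: 1 of length 0, 2 of length 1. Total 3.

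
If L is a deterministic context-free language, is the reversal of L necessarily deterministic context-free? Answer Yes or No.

L = {c bⁿaⁿ : n≥0} ∪ {d b²ⁿaⁿ : n≥0} is a DCFL: the first symbol tells a deterministic PDA whether to pop one or two b's per a. Its reversal Lᴿ = {aⁿbⁿ c : n≥0} ∪ {aⁿb²ⁿ d : n≥0} is not. DCFLs are closed under right quotient by regular languages, and Lᴿ/{c, d} = {aⁿbⁿ : n≥0} ∪ {aⁿb²ⁿ : n≥0} — the standard context-free language accepted by no deterministic PDA (intuitively the machine would have to commit to a b-to-a ratio before the distinguishing marker arrives; formally, a DPDA for it would have a single run on aⁿb²ⁿ, accepting after the prefix aⁿbⁿ and accepting again after n more b's; an ordinary PDA that simulates it on a's and b's and, at any moment when it is accepting, may switch to reading only a fresh letter e while feeding each e to the simulation as a b, would accept aⁱbʲeᵏ (k≥1) exactly when both aⁱbʲ and aⁱbʲ⁺ᵏ are in the language, i.e. its language intersected with the regular set a*b*e⁺ would be exactly {aⁿbⁿeⁿ : n≥1} — impossible, since context-free languages are closed under intersection with regular sets and {aⁿbⁿeⁿ} is not context-free). So Lᴿ cannot be a DCFL.

No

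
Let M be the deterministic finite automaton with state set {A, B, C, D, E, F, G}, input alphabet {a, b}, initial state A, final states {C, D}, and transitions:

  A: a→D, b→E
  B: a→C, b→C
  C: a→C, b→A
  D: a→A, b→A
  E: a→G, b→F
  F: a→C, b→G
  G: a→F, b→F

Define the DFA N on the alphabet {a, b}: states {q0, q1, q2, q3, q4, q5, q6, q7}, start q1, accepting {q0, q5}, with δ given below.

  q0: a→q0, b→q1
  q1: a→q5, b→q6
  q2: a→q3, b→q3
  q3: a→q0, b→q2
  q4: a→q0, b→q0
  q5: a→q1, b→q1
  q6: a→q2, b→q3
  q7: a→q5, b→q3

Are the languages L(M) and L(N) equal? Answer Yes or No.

Exploring the product automaton M × N from the start pair (A, q1), following both machines on each input symbol, reaches 6 state pairs: (A, q1), (D, q5), (E, q6), (G, q2), (F, q3), (C, q0).
M accepts in {C, D} and N accepts in {q0, q5}. In every reachable pair the two components are either both accepting — (D, q5), (C, q0) — or both non-accepting, so no string is accepted by exactly one of the machines: L(M) \ L(N) and L(N) \ L(M) are both empty.
Hence every string is accepted by M iff it is accepted by N, and the two languages coincide.

Yes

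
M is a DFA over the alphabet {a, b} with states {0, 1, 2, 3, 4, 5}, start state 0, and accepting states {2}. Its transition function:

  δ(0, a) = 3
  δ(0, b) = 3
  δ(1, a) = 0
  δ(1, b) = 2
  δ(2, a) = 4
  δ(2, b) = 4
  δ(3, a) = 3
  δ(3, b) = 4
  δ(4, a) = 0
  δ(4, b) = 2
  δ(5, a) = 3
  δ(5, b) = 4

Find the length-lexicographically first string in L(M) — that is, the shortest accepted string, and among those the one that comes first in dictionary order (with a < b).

abb

A breadth-first search from 0 reaches an accepting state first via the path 0 → 3 → 4 → 2 on input abb.
No string of length < 3 is accepted (BFS exhausts all shorter strings without reaching an accepting state), and abb is the lexicographically least accepting string of length 3.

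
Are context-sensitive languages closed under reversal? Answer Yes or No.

Yes

Reversing both sides of every production of a noncontracting (context-sensitive) grammar gives another noncontracting grammar, and it generates Lᴿ; equivalently an LBA can reverse its tape in place and then run the machine for L.
So the context-sensitive languages are closed under reversal.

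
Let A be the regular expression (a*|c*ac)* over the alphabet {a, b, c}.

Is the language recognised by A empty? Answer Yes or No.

The empty string ε matches the expression, so it belongs to L(A).
Since L(A) contains at least one string, it is not empty.

No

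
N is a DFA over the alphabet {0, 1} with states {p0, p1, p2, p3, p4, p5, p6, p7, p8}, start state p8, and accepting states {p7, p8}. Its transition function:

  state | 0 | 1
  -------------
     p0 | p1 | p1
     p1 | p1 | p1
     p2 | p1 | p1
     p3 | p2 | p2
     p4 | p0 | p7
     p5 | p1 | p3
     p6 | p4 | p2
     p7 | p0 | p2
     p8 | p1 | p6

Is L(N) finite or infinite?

finite

The useful states (reachable from p8 and able to reach an accepting state) are {p4, p6, p7, p8}.
Restricted to these states the transition graph has no cycle, so every accepting path has bounded length and L is finite.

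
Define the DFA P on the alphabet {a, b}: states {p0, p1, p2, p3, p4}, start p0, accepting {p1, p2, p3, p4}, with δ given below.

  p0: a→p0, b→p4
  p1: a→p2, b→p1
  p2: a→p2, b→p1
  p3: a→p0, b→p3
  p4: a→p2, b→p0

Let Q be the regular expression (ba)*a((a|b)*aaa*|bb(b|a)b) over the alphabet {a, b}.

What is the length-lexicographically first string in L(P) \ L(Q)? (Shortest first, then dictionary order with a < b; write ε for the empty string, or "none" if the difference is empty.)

The string b is accepted by P but not by Q.
No shorter string lies in the difference, and b is the lexicographically first length-1 string in L(P) \ L(Q).

b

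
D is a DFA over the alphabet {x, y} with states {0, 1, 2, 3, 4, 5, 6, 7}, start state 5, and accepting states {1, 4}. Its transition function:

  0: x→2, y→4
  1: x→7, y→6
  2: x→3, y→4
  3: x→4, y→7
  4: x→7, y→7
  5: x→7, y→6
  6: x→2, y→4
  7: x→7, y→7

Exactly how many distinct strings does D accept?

The useful subgraph on states {2, 3, 4, 5, 6} is acyclic, so L(D) is finite; the longest accepting path visits 5 useful states, giving maximum string length 4.
Counting accepting paths from 5 by length: 1 of length 2, 1 of length 3, 1 of length 4. Total 3.

3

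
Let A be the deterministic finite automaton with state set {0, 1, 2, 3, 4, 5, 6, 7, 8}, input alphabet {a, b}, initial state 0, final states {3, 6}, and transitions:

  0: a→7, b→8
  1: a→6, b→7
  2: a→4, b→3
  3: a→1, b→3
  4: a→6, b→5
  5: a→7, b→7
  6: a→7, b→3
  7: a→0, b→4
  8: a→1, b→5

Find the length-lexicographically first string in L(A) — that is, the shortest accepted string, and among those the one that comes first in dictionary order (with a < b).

A breadth-first search from 0 reaches an accepting state first via the path 0 → 7 → 4 → 6 on input aba.
No string of length < 3 is accepted (BFS exhausts all shorter strings without reaching an accepting state), and aba is the lexicographically least accepting string of length 3.

aba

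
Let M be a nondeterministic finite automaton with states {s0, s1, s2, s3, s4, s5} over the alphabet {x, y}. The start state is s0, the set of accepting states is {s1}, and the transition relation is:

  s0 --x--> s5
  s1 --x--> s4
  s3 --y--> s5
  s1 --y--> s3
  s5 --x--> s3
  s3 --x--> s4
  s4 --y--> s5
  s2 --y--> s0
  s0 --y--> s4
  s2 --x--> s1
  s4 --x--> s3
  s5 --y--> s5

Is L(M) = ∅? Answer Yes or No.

Yes

The states reachable from the start state are {s0, s3, s4, s5}.
None of the accepting states {s1} is reachable, so no string is accepted and L(M) = ∅.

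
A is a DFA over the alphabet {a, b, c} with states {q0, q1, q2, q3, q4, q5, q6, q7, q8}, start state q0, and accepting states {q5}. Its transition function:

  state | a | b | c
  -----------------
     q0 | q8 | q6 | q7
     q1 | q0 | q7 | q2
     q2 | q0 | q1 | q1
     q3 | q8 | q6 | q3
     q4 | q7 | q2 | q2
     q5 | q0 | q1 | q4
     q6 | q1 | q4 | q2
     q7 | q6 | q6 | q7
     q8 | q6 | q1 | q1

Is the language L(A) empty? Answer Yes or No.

The states reachable from the start state are {q0, q1, q2, q4, q6, q7, q8}.
None of the accepting states {q5} is reachable, so no string is accepted and L(A) = ∅.

Yes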